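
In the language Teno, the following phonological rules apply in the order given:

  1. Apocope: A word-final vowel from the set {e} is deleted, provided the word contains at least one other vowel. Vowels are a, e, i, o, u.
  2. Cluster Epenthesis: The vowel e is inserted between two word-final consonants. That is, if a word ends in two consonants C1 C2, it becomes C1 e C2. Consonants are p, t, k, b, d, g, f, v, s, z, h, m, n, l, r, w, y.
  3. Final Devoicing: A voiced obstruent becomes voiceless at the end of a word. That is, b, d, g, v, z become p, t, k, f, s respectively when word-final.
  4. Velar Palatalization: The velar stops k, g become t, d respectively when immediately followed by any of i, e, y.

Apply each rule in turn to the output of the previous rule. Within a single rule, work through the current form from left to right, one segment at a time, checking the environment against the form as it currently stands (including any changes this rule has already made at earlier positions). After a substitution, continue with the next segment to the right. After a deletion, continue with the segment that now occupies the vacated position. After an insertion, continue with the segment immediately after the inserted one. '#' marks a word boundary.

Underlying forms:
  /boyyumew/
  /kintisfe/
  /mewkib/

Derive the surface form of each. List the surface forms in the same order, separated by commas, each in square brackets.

[boyyumew], [tintisef], [mewtip]

/boyyumew/:
  1 Apocope: no change — [boyyumew]
  2 Cluster Epenthesis: no change — [boyyumew]
  3 Final Devoicing: no change — [boyyumew]
  4 Velar Palatalization: no change — [boyyumew]
/kintisfe/:
  1 Apocope: [kintisfe] → [kintisf]
  2 Cluster Epenthesis: [kintisf] → [kintisef]
  3 Final Devoicing: no change — [kintisef]
  4 Velar Palatalization: [kintisef] → [tintisef]
/mewkib/:
  1 Apocope: no change — [mewkib]
  2 Cluster Epenthesis: no change — [mewkib]
  3 Final Devoicing: [mewkib] → [mewkip]
  4 Velar Palatalization: [mewkip] → [mewtip]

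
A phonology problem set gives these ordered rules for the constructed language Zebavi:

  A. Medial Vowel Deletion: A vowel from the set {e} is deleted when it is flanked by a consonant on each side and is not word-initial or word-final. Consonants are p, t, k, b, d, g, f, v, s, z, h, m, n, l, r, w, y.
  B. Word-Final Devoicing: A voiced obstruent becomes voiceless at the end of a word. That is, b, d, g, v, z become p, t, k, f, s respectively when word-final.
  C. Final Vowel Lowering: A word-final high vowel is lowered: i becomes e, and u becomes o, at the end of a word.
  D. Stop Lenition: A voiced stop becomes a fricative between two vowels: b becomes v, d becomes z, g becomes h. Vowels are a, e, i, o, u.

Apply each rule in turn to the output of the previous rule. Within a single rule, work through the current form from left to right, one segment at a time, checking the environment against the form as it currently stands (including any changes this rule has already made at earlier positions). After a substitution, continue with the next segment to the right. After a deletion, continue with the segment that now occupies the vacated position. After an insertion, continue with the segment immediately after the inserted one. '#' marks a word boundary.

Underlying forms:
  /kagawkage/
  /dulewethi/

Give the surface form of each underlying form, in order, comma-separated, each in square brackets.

/kagawkage/:
  A Medial Vowel Deletion: no change — [kagawkage]
  B Word-Final Devoicing: no change — [kagawkage]
  C Final Vowel Lowering: no change — [kagawkage]
  D Stop Lenition: [kagawkage] → [kahawkahe]
/dulewethi/:
  A Medial Vowel Deletion: [dulewethi] → [dulwthi]
  B Word-Final Devoicing: no change — [dulwthi]
  C Final Vowel Lowering: [dulwthi] → [dulwthe]
  D Stop Lenition: no change — [dulwthe]

[kahawkahe], [dulwthe]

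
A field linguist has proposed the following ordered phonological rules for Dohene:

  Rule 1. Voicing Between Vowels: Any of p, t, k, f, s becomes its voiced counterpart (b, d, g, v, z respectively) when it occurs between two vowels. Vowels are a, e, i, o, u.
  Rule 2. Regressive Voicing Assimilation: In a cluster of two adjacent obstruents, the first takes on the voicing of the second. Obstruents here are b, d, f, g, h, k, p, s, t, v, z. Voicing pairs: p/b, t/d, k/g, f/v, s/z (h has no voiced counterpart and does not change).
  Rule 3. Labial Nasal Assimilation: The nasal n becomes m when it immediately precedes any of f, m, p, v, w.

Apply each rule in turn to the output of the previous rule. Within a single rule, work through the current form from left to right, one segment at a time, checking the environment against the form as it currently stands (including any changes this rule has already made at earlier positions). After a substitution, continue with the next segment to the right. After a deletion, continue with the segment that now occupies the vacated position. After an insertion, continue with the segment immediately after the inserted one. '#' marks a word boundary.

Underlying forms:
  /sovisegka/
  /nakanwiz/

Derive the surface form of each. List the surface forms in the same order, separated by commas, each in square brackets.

/sovisegka/:
  Rule 1 Voicing Between Vowels: [sovisegka] → [sovizegka]
  Rule 2 Regressive Voicing Assimilation: [sovizegka] → [sovizekka]
  Rule 3 Labial Nasal Assimilation: no change — [sovizekka]
/nakanwiz/:
  Rule 1 Voicing Between Vowels: [nakanwiz] → [naganwiz]
  Rule 2 Regressive Voicing Assimilation: no change — [naganwiz]
  Rule 3 Labial Nasal Assimilation: [naganwiz] → [nagamwiz]

[sovizekka], [nagamwiz]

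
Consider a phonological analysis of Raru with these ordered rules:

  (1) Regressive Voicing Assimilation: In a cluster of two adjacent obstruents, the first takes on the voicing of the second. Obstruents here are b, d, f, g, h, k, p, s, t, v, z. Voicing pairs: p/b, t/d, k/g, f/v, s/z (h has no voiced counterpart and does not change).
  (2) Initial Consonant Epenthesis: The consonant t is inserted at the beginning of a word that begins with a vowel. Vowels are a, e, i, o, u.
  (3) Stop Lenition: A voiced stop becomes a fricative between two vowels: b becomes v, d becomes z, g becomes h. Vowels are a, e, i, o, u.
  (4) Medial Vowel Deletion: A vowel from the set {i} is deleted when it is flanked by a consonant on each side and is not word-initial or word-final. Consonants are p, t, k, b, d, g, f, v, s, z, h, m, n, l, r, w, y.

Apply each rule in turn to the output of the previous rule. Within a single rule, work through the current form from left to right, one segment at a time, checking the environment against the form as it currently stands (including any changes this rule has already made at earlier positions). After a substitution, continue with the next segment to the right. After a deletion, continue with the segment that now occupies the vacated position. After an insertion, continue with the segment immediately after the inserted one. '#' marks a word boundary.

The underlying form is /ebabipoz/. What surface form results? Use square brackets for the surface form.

[tevavpoz]

(1) Regressive Voicing Assimilation: no change — [ebabipoz]
(2) Initial Consonant Epenthesis: [ebabipoz] → [tebabipoz]
(3) Stop Lenition: [tebabipoz] → [tevavipoz]
(4) Medial Vowel Deletion: [tevavipoz] → [tevavpoz]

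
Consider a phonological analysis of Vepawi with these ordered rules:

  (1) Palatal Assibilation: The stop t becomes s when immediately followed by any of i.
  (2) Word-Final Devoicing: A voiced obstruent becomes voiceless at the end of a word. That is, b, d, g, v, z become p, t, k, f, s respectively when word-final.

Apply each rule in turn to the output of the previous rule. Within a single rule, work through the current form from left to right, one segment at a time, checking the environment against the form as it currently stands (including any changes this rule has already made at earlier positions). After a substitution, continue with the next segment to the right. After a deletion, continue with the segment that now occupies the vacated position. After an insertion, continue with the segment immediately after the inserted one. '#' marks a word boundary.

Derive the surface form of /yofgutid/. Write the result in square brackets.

(1) Palatal Assibilation: [yofgutid] → [yofgusid]
(2) Word-Final Devoicing: [yofgusid] → [yofgusit]

[yofgusit]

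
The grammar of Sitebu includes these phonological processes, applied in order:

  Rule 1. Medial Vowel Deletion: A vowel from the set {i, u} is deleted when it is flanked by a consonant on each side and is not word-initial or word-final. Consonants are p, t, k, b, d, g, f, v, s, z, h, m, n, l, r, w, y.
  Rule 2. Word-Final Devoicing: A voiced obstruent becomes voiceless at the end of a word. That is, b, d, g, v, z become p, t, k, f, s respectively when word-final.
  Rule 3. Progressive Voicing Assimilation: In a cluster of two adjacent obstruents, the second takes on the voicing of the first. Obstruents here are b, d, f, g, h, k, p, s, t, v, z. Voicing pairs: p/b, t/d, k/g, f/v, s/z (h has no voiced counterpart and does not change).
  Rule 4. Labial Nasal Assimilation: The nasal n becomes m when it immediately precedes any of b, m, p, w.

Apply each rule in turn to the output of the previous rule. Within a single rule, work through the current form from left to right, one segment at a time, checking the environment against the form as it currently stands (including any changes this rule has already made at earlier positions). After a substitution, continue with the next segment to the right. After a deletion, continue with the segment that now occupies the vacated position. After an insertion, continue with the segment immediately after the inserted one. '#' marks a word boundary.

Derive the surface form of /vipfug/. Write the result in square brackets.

Rule 1 Medial Vowel Deletion: [vipfug] → [vpfg]
Rule 2 Word-Final Devoicing: [vpfg] → [vpfk]
Rule 3 Progressive Voicing Assimilation: [vpfk] → [vbvg]
Rule 4 Labial Nasal Assimilation: no change — [vbvg]

[vbvg]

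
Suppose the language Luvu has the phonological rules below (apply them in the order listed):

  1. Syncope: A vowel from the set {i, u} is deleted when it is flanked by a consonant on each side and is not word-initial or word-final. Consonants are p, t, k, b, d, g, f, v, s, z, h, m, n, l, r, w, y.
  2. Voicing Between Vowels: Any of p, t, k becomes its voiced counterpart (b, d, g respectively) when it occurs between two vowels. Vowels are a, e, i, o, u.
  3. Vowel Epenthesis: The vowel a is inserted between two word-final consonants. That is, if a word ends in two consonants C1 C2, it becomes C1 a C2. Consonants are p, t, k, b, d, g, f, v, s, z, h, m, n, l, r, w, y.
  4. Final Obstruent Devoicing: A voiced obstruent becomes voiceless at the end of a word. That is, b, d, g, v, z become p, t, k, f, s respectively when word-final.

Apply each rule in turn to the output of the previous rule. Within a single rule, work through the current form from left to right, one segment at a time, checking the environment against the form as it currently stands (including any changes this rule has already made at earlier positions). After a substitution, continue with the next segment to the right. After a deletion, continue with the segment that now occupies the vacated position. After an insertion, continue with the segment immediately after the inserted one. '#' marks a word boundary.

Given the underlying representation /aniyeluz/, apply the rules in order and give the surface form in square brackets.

1 Syncope: [aniyeluz] → [anyelz]
2 Voicing Between Vowels: no change — [anyelz]
3 Vowel Epenthesis: [anyelz] → [anyelaz]
4 Final Obstruent Devoicing: [anyelaz] → [anyelas]

[anyelas]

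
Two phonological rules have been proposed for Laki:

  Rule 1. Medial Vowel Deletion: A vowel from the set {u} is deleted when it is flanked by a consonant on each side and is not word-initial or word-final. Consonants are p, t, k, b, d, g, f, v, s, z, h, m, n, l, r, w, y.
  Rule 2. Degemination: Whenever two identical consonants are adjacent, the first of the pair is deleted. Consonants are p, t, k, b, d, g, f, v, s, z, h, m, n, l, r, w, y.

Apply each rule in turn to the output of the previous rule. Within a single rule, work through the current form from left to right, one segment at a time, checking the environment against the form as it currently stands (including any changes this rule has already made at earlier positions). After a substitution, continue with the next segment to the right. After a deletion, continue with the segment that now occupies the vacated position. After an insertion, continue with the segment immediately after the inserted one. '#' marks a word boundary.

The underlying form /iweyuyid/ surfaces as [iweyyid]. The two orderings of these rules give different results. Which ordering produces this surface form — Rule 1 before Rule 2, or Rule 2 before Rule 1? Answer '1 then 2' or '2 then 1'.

2 then 1

Order 1 then 2:
  1 Medial Vowel Deletion: [iweyuyid] → [iweyyid]
  2 Degemination: [iweyyid] → [iweyid]
  result: [iweyid]
Order 2 then 1:
  2 Degemination: no change — [iweyuyid]
  1 Medial Vowel Deletion: [iweyuyid] → [iweyyid]
  result: [iweyyid]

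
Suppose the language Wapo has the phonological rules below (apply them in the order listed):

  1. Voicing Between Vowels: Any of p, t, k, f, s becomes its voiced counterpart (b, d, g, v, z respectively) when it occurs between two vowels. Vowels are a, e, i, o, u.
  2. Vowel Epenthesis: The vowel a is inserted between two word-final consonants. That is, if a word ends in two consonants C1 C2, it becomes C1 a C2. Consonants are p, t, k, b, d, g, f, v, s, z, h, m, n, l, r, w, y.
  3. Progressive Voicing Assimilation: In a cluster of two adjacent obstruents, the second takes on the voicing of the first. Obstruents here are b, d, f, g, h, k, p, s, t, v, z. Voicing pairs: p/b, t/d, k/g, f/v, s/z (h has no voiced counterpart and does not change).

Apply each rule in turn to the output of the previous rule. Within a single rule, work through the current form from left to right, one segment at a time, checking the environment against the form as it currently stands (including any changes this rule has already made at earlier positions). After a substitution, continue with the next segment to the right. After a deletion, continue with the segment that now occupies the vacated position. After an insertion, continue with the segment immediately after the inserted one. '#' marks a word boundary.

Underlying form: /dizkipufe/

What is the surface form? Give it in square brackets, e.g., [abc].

[dizgibuve]

1 Voicing Between Vowels: [dizkipufe] → [dizkibuve]
2 Vowel Epenthesis: no change — [dizkibuve]
3 Progressive Voicing Assimilation: [dizkibuve] → [dizgibuve]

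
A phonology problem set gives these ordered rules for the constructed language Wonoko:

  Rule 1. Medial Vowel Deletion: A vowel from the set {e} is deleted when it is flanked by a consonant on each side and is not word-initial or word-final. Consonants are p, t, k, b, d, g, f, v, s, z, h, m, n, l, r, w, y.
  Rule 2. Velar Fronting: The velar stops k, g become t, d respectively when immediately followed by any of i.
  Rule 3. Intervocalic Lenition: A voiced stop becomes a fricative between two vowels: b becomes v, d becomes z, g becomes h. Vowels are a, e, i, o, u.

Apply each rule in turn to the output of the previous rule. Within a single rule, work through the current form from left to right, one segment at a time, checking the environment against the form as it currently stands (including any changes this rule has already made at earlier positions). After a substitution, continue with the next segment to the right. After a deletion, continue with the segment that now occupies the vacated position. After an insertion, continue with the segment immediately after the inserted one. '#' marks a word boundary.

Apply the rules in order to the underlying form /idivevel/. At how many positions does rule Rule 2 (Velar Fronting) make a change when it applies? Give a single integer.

Rule 1 Medial Vowel Deletion: [idivevel] → [idivvl]
Rule 2 Velar Fronting: no change — [idivvl]
Rule 3 Intervocalic Lenition: [idivvl] → [izivvl]
Rule Rule 2 changed 0 position(s).

0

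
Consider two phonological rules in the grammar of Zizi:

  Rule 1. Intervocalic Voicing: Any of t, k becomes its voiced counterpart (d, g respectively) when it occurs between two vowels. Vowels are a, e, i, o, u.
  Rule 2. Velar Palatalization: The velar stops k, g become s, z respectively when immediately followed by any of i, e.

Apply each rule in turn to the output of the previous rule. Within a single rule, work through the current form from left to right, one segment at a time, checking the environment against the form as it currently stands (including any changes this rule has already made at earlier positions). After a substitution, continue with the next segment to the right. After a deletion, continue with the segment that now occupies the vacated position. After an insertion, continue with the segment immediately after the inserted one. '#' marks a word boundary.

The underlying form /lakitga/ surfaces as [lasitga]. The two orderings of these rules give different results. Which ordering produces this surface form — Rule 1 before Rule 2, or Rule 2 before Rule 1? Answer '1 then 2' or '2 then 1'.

2 then 1

Order 1 then 2:
  1 Intervocalic Voicing: [lakitga] → [lagitga]
  2 Velar Palatalization: [lagitga] → [lazitga]
  result: [lazitga]
Order 2 then 1:
  2 Velar Palatalization: [lakitga] → [lasitga]
  1 Intervocalic Voicing: no change — [lasitga]
  result: [lasitga]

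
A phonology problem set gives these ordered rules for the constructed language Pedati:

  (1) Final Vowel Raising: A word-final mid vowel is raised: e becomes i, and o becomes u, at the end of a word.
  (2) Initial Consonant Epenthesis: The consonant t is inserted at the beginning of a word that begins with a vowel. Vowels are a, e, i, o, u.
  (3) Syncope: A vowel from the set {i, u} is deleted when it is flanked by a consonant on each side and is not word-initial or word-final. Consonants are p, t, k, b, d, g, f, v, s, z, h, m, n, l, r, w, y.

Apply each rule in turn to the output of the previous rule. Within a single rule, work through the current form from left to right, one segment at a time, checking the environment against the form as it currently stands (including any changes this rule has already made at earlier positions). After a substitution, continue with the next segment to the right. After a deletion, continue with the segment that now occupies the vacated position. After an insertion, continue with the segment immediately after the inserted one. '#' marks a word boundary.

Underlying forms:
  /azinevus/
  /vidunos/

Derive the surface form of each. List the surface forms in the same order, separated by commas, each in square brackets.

/azinevus/:
  (1) Final Vowel Raising: no change — [azinevus]
  (2) Initial Consonant Epenthesis: [azinevus] → [tazinevus]
  (3) Syncope: [tazinevus] → [taznevs]
/vidunos/:
  (1) Final Vowel Raising: no change — [vidunos]
  (2) Initial Consonant Epenthesis: no change — [vidunos]
  (3) Syncope: [vidunos] → [vdnos]

[taznevs], [vdnos]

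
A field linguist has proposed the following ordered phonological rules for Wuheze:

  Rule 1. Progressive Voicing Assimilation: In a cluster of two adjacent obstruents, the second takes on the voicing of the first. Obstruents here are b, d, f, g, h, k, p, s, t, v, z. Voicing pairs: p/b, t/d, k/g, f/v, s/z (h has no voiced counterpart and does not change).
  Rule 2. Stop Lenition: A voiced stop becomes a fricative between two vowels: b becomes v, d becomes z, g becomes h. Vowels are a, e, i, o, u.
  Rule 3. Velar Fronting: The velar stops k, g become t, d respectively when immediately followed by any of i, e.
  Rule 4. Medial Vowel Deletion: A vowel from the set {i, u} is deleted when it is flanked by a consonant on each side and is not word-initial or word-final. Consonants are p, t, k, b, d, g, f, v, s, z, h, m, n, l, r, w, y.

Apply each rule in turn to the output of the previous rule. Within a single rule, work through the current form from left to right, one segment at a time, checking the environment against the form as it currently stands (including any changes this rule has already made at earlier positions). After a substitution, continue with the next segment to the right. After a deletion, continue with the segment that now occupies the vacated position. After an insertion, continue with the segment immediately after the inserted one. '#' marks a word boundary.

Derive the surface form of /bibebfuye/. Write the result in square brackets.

Rule 1 Progressive Voicing Assimilation: [bibebfuye] → [bibebvuye]
Rule 2 Stop Lenition: [bibebvuye] → [bivebvuye]
Rule 3 Velar Fronting: no change — [bivebvuye]
Rule 4 Medial Vowel Deletion: [bivebvuye] → [bvebvye]

[bvebvye]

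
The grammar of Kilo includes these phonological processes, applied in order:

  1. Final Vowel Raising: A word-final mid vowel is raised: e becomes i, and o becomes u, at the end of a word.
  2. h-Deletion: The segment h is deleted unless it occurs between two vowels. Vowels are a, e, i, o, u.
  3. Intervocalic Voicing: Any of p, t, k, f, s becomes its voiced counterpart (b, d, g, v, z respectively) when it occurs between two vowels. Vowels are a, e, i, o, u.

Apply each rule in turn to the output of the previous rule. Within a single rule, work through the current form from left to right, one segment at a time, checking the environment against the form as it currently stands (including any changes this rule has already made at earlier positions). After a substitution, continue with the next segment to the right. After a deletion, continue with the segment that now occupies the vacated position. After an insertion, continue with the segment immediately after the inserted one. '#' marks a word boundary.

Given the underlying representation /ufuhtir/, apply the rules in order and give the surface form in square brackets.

[uvudir]

1 Final Vowel Raising: no change — [ufuhtir]
2 h-Deletion: [ufuhtir] → [ufutir]
3 Intervocalic Voicing: [ufutir] → [uvudir]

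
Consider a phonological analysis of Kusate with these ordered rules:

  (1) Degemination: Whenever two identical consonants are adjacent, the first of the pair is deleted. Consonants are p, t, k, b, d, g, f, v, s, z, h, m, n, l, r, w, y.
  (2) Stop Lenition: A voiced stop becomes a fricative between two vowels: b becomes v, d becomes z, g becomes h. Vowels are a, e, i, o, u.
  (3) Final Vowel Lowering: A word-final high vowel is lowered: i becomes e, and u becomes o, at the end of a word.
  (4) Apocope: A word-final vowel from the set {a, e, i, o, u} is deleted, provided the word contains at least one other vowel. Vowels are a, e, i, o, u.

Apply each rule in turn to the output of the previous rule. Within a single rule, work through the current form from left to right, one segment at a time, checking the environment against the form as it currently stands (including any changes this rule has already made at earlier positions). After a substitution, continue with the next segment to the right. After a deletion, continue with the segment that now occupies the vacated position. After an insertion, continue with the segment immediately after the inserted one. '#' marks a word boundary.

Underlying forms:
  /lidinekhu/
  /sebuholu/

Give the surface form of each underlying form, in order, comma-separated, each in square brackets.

/lidinekhu/:
  (1) Degemination: no change — [lidinekhu]
  (2) Stop Lenition: [lidinekhu] → [lizinekhu]
  (3) Final Vowel Lowering: [lizinekhu] → [lizinekho]
  (4) Apocope: [lizinekho] → [lizinekh]
/sebuholu/:
  (1) Degemination: no change — [sebuholu]
  (2) Stop Lenition: [sebuholu] → [sevuholu]
  (3) Final Vowel Lowering: [sevuholu] → [sevuholo]
  (4) Apocope: [sevuholo] → [sevuhol]

[lizinekh], [sevuhol]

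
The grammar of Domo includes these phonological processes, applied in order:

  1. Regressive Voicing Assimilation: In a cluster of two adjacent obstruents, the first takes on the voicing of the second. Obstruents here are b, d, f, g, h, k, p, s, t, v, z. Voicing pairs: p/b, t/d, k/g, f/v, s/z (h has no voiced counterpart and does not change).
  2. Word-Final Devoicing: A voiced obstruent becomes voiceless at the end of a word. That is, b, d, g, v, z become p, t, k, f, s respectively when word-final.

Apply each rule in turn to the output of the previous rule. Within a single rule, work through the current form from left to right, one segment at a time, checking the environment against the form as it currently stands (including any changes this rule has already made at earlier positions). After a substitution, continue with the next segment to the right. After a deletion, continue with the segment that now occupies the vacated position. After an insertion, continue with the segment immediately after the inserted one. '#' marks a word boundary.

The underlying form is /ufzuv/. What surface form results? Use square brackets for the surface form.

[uvzuf]

1 Regressive Voicing Assimilation: [ufzuv] → [uvzuv]
2 Word-Final Devoicing: [uvzuv] → [uvzuf]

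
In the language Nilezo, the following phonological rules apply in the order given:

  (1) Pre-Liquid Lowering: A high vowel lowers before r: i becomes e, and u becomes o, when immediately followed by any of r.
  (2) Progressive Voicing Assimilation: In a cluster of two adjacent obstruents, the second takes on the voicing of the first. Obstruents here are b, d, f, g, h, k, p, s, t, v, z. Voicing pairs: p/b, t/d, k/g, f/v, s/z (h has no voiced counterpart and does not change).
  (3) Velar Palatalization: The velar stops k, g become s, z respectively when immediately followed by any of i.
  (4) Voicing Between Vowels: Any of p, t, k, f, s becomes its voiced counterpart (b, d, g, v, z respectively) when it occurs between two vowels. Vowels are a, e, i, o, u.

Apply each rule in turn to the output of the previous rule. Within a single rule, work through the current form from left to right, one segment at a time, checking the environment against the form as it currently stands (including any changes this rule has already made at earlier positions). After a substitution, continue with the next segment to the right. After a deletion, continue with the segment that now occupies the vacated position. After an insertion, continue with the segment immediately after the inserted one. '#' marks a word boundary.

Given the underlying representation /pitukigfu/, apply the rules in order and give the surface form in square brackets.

[piduzigvu]

(1) Pre-Liquid Lowering: no change — [pitukigfu]
(2) Progressive Voicing Assimilation: [pitukigfu] → [pitukigvu]
(3) Velar Palatalization: [pitukigvu] → [pitusigvu]
(4) Voicing Between Vowels: [pitusigvu] → [piduzigvu]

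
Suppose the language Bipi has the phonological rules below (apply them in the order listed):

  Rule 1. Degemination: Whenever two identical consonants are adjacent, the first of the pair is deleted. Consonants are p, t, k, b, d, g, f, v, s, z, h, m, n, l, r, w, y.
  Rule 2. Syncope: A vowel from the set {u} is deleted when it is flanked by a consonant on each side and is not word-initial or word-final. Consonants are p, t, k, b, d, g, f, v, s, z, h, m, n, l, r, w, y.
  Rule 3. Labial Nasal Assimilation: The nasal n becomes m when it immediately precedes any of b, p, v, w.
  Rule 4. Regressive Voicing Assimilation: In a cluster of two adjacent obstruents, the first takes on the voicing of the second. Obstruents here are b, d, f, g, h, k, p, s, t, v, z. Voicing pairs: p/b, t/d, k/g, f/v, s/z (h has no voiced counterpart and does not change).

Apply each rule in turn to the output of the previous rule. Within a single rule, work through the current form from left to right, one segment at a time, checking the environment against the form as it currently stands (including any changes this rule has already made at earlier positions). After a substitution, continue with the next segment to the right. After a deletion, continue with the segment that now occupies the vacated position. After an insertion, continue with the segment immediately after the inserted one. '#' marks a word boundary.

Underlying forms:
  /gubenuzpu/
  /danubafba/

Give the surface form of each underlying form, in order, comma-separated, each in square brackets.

[gbenspu], [dambavba]

/gubenuzpu/:
  Rule 1 Degemination: no change — [gubenuzpu]
  Rule 2 Syncope: [gubenuzpu] → [gbenzpu]
  Rule 3 Labial Nasal Assimilation: no change — [gbenzpu]
  Rule 4 Regressive Voicing Assimilation: [gbenzpu] → [gbenspu]
/danubafba/:
  Rule 1 Degemination: no change — [danubafba]
  Rule 2 Syncope: [danubafba] → [danbafba]
  Rule 3 Labial Nasal Assimilation: [danbafba] → [dambafba]
  Rule 4 Regressive Voicing Assimilation: [dambafba] → [dambavba]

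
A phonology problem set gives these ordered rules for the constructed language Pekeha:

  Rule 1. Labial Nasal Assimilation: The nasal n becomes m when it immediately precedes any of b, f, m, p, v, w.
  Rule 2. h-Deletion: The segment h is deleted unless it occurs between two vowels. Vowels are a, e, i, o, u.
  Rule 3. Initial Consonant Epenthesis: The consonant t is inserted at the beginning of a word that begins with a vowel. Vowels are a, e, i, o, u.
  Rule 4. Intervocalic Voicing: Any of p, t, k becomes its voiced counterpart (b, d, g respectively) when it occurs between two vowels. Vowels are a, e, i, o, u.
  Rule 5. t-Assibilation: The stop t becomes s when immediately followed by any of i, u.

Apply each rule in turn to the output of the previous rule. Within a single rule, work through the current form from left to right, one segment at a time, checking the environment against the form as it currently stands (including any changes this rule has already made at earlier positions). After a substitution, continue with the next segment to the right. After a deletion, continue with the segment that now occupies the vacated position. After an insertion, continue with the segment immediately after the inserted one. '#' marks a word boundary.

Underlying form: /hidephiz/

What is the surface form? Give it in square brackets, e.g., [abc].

[sidebiz]

Rule 1 Labial Nasal Assimilation: no change — [hidephiz]
Rule 2 h-Deletion: [hidephiz] → [idepiz]
Rule 3 Initial Consonant Epenthesis: [idepiz] → [tidepiz]
Rule 4 Intervocalic Voicing: [tidepiz] → [tidebiz]
Rule 5 t-Assibilation: [tidebiz] → [sidebiz]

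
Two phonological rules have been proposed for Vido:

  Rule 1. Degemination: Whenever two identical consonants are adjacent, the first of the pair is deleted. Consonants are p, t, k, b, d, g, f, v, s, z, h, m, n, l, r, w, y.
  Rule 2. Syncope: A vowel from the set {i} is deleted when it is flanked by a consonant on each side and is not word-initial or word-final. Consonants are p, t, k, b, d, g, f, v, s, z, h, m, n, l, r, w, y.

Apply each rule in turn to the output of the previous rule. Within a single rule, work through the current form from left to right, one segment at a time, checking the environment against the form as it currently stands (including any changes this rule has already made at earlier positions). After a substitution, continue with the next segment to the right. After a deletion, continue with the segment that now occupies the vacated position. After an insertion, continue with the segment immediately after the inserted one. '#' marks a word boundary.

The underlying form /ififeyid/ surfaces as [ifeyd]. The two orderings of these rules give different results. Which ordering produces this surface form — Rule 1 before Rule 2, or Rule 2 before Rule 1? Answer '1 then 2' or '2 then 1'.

2 then 1

Order 1 then 2:
  1 Degemination: no change — [ififeyid]
  2 Syncope: [ififeyid] → [iffeyd]
  result: [iffeyd]
Order 2 then 1:
  2 Syncope: [ififeyid] → [iffeyd]
  1 Degemination: [iffeyd] → [ifeyd]
  result: [ifeyd]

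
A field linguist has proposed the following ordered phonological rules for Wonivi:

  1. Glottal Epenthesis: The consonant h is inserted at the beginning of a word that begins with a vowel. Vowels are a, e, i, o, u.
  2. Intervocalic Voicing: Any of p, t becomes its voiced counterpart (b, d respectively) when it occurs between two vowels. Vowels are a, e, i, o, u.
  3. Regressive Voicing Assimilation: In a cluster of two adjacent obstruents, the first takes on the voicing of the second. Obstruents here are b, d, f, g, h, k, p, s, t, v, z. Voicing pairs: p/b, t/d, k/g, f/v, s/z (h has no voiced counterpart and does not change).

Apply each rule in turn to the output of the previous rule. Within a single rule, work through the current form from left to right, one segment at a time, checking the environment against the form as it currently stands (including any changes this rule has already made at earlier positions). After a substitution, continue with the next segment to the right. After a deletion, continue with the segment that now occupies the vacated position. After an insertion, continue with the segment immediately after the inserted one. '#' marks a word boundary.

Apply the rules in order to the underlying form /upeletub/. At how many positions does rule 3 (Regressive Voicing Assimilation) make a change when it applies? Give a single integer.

0

1 Glottal Epenthesis: [upeletub] → [hupeletub]
2 Intervocalic Voicing: [hupeletub] → [hubeledub]
3 Regressive Voicing Assimilation: no change — [hubeledub]
Rule 3 changed 0 position(s).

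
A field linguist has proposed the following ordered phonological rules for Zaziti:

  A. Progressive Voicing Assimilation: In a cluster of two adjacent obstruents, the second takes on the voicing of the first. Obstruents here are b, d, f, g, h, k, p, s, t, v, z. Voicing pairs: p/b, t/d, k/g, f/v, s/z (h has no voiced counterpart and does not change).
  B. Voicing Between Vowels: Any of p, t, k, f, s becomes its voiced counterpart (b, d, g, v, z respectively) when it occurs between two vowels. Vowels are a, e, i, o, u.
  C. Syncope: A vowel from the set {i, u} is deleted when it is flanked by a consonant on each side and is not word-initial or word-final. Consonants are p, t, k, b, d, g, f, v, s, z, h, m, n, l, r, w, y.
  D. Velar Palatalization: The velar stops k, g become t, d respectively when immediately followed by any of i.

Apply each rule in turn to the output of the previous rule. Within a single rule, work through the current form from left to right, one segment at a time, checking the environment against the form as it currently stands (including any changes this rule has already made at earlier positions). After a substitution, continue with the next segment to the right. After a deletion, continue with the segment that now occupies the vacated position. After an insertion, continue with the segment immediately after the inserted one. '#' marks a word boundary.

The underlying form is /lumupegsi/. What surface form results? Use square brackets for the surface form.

A Progressive Voicing Assimilation: [lumupegsi] → [lumupegzi]
B Voicing Between Vowels: [lumupegzi] → [lumubegzi]
C Syncope: [lumubegzi] → [lmbegzi]
D Velar Palatalization: no change — [lmbegzi]

[lmbegzi]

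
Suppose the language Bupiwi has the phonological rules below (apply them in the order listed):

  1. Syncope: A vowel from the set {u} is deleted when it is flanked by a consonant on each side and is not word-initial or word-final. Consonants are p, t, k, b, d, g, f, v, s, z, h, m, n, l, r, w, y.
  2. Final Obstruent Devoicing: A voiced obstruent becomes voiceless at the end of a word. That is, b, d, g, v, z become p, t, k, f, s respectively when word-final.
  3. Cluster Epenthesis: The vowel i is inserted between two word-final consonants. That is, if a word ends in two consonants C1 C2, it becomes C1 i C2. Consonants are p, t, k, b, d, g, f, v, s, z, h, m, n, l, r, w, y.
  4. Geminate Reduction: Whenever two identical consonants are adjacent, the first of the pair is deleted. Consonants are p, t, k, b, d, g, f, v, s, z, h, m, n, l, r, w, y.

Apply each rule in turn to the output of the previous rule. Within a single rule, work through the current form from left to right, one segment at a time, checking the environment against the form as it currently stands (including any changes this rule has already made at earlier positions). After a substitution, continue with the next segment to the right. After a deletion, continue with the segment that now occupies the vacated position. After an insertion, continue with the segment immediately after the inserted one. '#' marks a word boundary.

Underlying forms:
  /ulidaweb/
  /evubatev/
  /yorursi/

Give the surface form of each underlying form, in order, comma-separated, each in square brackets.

[ulidawep], [evbatef], [yorsi]

/ulidaweb/:
  1 Syncope: no change — [ulidaweb]
  2 Final Obstruent Devoicing: [ulidaweb] → [ulidawep]
  3 Cluster Epenthesis: no change — [ulidawep]
  4 Geminate Reduction: no change — [ulidawep]
/evubatev/:
  1 Syncope: [evubatev] → [evbatev]
  2 Final Obstruent Devoicing: [evbatev] → [evbatef]
  3 Cluster Epenthesis: no change — [evbatef]
  4 Geminate Reduction: no change — [evbatef]
/yorursi/:
  1 Syncope: [yorursi] → [yorrsi]
  2 Final Obstruent Devoicing: no change — [yorrsi]
  3 Cluster Epenthesis: no change — [yorrsi]
  4 Geminate Reduction: [yorrsi] → [yorsi]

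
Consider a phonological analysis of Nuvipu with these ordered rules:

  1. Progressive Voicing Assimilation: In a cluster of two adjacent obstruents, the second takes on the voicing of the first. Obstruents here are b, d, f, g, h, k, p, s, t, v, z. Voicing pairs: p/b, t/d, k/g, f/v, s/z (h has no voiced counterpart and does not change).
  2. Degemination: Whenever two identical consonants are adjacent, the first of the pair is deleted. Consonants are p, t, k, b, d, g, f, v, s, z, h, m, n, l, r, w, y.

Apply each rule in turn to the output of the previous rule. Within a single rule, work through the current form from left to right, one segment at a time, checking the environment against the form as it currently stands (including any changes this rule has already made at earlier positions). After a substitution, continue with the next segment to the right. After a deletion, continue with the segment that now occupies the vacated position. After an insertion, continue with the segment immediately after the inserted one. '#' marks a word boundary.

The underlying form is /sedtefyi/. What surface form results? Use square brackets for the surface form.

[sedefyi]

1 Progressive Voicing Assimilation: [sedtefyi] → [seddefyi]
2 Degemination: [seddefyi] → [sedefyi]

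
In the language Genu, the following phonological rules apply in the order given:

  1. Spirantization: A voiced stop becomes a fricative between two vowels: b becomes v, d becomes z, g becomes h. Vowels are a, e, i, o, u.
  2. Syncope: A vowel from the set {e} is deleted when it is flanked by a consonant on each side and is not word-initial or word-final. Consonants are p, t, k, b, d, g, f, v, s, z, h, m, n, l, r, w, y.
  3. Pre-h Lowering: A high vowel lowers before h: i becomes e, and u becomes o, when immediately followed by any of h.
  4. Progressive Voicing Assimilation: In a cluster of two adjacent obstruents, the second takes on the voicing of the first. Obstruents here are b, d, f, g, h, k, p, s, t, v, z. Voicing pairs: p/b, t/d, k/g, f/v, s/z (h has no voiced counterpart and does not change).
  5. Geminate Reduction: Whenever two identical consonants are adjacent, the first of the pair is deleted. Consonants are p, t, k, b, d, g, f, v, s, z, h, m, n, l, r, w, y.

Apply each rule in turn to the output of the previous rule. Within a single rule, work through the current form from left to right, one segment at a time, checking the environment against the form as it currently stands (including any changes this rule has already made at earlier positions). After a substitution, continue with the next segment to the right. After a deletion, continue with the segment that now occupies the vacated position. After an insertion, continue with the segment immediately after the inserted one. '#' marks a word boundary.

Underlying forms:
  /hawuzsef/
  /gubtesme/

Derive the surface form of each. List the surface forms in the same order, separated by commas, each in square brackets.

[hawuzv], [gubdzme]

/hawuzsef/:
  1 Spirantization: no change — [hawuzsef]
  2 Syncope: [hawuzsef] → [hawuzsf]
  3 Pre-h Lowering: no change — [hawuzsf]
  4 Progressive Voicing Assimilation: [hawuzsf] → [hawuzzv]
  5 Geminate Reduction: [hawuzzv] → [hawuzv]
/gubtesme/:
  1 Spirantization: no change — [gubtesme]
  2 Syncope: [gubtesme] → [gubtsme]
  3 Pre-h Lowering: no change — [gubtsme]
  4 Progressive Voicing Assimilation: [gubtsme] → [gubdzme]
  5 Geminate Reduction: no change — [gubdzme]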